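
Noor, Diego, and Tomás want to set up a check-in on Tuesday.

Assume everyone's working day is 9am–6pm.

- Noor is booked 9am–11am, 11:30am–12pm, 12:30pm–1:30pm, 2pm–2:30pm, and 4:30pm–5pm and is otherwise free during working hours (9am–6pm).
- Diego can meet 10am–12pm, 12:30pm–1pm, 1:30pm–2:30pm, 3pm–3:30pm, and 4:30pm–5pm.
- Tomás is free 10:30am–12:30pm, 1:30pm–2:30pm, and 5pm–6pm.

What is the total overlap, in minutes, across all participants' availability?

60 minutes

Noor free within 09:00–18:00: 11:00–11:30, 12:00–12:30, 13:30–14:00, 14:30–16:30, 17:00–18:00.
Noor ∩ Diego: 11:00–11:30, 13:30–14:00, 15:00–15:30.
Noor ∩ Diego ∩ Tomás: 11:00–11:30, 13:30–14:00.
Total common minutes: 30 + 30 = 60.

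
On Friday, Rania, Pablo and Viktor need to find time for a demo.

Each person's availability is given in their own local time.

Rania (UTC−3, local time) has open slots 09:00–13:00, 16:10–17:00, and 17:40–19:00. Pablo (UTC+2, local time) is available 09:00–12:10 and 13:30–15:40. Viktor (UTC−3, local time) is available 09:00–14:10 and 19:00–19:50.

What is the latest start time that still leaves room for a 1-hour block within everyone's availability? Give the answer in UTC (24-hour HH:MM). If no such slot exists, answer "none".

12:40

Rania → UTC: 12:00–16:00, 19:10–20:00, 20:40–22:00.
Pablo → UTC: 07:00–10:10, 11:30–13:40.
Viktor → UTC: 12:00–17:10, 22:00–22:50.
Rania ∩ Pablo: 12:00–13:40.
Rania ∩ Pablo ∩ Viktor: 12:00–13:40.
Windows ≥ 60 min: 12:00–13:40.
Latest start in the last window 12:00–13:40 is 13:40 − 60 min = 12:40.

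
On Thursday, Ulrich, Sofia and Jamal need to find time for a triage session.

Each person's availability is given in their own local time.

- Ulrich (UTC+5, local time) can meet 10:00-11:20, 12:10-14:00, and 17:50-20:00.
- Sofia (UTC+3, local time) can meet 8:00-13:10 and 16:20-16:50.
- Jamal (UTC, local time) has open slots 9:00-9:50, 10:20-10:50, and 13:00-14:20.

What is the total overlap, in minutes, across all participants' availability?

Ulrich → UTC: 05:00–06:20, 07:10–09:00, 12:50–15:00.
Sofia → UTC: 05:00–10:10, 13:20–13:50.
Jamal → UTC: 09:00–09:50, 10:20–10:50, 13:00–14:20.
Ulrich ∩ Sofia: 05:00–06:20, 07:10–09:00, 13:20–13:50.
Ulrich ∩ Sofia ∩ Jamal: 13:20–13:50.
Total common minutes: 30.

30 minutes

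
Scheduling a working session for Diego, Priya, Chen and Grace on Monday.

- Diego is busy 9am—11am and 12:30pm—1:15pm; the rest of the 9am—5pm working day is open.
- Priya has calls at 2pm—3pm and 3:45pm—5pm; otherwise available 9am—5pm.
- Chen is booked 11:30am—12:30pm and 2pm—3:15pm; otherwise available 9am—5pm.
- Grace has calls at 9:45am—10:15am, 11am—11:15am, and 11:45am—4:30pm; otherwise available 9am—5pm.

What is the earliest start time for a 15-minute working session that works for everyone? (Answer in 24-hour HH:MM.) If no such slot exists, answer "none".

Diego free within 09:00–17:00: 11:00–12:30, 13:15–17:00.
Priya free within 09:00–17:00: 09:00–14:00, 15:00–15:45.
Chen free within 09:00–17:00: 09:00–11:30, 12:30–14:00, 15:15–17:00.
Grace free within 09:00–17:00: 09:00–09:45, 10:15–11:00, 11:15–11:45, 16:30–17:00.
Diego ∩ Priya: 11:00–12:30, 13:15–14:00, 15:00–15:45.
Diego ∩ Priya ∩ Chen: 11:00–11:30, 13:15–14:00, 15:15–15:45.
Diego ∩ Priya ∩ Chen ∩ Grace: 11:15–11:30.
Windows ≥ 15 min: 11:15–11:30.
Earliest such window starts at 11:15.

11:15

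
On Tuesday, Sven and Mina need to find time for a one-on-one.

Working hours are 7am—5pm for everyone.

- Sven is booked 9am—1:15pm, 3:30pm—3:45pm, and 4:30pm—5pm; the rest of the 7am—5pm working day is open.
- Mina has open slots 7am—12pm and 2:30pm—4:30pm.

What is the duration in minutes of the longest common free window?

Sven free within 07:00–17:00: 07:00–09:00, 13:15–15:30, 15:45–16:30.
Sven ∩ Mina: 07:00–09:00, 14:30–15:30, 15:45–16:30.
Common window lengths: 120, 60, 45 min; longest is 120.

120 minutes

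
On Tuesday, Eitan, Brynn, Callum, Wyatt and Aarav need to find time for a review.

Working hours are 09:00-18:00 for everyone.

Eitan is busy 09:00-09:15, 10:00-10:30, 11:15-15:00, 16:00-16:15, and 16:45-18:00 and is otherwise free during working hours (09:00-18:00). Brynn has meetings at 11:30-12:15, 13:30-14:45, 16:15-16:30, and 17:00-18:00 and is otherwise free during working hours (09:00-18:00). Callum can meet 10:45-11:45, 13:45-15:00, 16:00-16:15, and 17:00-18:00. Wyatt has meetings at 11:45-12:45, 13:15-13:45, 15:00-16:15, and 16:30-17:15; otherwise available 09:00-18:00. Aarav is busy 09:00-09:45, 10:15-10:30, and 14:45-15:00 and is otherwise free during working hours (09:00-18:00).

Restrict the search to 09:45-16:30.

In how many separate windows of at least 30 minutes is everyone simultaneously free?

Eitan free within 09:00–18:00: 09:15–10:00, 10:30–11:15, 15:00–16:00, 16:15–16:45.
Brynn free within 09:00–18:00: 09:00–11:30, 12:15–13:30, 14:45–16:15, 16:30–17:00.
Wyatt free within 09:00–18:00: 09:00–11:45, 12:45–13:15, 13:45–15:00, 16:15–16:30, 17:15–18:00.
Aarav free within 09:00–18:00: 09:45–10:15, 10:30–14:45, 15:00–18:00.
Eitan ∩ Brynn: 09:15–10:00, 10:30–11:15, 15:00–16:00, 16:30–16:45.
Eitan ∩ Brynn ∩ Callum: 10:45–11:15.
Eitan ∩ Brynn ∩ Callum ∩ Wyatt: 10:45–11:15.
Eitan ∩ Brynn ∩ Callum ∩ Wyatt ∩ Aarav: 10:45–11:15.
Restricted to 09:45–16:30: 10:45–11:15.
Windows ≥ 30 min: 10:45–11:15.
That's 1 window.

1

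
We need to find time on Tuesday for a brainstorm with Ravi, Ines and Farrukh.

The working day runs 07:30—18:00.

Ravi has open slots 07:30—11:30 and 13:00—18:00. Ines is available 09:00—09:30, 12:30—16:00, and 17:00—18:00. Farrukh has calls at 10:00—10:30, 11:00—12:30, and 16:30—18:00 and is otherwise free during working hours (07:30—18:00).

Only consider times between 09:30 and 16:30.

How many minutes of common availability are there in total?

180 minutes

Farrukh free within 07:30–18:00: 07:30–10:00, 10:30–11:00, 12:30–16:30.
Ravi ∩ Ines: 09:00–09:30, 13:00–16:00, 17:00–18:00.
Ravi ∩ Ines ∩ Farrukh: 09:00–09:30, 13:00–16:00.
Restricted to 09:30–16:30: 13:00–16:00.
Total common minutes: 180.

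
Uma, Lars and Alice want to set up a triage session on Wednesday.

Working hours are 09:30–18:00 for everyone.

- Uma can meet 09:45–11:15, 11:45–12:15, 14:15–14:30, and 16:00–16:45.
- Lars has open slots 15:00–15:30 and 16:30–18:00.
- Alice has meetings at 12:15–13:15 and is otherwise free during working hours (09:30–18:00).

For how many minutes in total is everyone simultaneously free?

Alice free within 09:30–18:00: 09:30–12:15, 13:15–18:00.
Uma ∩ Lars: 16:30–16:45.
Uma ∩ Lars ∩ Alice: 16:30–16:45.
Total common minutes: 15.

15 minutes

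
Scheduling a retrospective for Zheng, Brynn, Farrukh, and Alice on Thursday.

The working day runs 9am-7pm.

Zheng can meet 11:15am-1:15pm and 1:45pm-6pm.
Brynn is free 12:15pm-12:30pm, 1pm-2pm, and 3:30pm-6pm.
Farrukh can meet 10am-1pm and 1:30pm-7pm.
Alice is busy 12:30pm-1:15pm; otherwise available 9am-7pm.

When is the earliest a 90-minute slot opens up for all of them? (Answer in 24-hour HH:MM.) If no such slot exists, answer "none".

15:30

Alice free within 09:00–19:00: 09:00–12:30, 13:15–19:00.
Zheng ∩ Brynn: 12:15–12:30, 13:00–13:15, 13:45–14:00, 15:30–18:00.
Zheng ∩ Brynn ∩ Farrukh: 12:15–12:30, 13:45–14:00, 15:30–18:00.
Zheng ∩ Brynn ∩ Farrukh ∩ Alice: 12:15–12:30, 13:45–14:00, 15:30–18:00.
Windows ≥ 90 min: 15:30–18:00.
Earliest such window starts at 15:30.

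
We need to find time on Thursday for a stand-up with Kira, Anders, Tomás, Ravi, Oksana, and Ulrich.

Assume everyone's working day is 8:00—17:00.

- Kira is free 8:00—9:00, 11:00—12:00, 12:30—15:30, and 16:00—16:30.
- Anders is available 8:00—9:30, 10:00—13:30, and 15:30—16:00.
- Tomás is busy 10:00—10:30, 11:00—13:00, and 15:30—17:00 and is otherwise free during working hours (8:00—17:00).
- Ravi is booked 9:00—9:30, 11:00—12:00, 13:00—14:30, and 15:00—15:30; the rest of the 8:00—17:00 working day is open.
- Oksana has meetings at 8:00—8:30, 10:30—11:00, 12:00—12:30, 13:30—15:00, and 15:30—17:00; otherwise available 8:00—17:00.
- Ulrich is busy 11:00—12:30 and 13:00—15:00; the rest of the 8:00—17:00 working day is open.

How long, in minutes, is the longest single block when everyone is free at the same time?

30 minutes

Tomás free within 08:00–17:00: 08:00–10:00, 10:30–11:00, 13:00–15:30.
Ravi free within 08:00–17:00: 08:00–09:00, 09:30–11:00, 12:00–13:00, 14:30–15:00, 15:30–17:00.
Oksana free within 08:00–17:00: 08:30–10:30, 11:00–12:00, 12:30–13:30, 15:00–15:30.
Ulrich free within 08:00–17:00: 08:00–11:00, 12:30–13:00, 15:00–17:00.
Kira ∩ Anders: 08:00–09:00, 11:00–12:00, 12:30–13:30.
Kira ∩ Anders ∩ Tomás: 08:00–09:00, 13:00–13:30.
Kira ∩ Anders ∩ Tomás ∩ Ravi: 08:00–09:00.
Kira ∩ Anders ∩ Tomás ∩ Ravi ∩ Oksana: 08:30–09:00.
Kira ∩ Anders ∩ Tomás ∩ Ravi ∩ Oksana ∩ Ulrich: 08:30–09:00.
Single common window of 30 minutes.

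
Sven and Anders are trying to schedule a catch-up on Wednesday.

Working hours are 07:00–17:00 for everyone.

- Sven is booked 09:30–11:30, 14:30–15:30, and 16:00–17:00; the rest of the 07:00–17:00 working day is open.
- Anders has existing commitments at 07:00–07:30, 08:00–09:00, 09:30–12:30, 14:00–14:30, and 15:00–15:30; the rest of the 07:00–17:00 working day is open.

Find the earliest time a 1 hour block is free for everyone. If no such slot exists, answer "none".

12:30

Sven free within 07:00–17:00: 07:00–09:30, 11:30–14:30, 15:30–16:00.
Anders free within 07:00–17:00: 07:30–08:00, 09:00–09:30, 12:30–14:00, 14:30–15:00, 15:30–17:00.
Sven ∩ Anders: 07:30–08:00, 09:00–09:30, 12:30–14:00, 15:30–16:00.
Windows ≥ 60 min: 12:30–14:00.
Earliest such window starts at 12:30.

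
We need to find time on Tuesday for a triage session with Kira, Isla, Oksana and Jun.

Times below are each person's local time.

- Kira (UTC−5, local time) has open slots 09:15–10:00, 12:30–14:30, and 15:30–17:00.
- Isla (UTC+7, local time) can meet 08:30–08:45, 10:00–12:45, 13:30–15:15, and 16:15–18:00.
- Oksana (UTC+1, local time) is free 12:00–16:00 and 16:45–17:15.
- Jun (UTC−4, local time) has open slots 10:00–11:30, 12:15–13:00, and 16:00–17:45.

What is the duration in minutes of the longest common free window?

0 minutes

Kira → UTC: 14:15–15:00, 17:30–19:30, 20:30–22:00.
Isla → UTC: 01:30–01:45, 03:00–05:45, 06:30–08:15, 09:15–11:00.
Oksana → UTC: 11:00–15:00, 15:45–16:15.
Jun → UTC: 14:00–15:30, 16:15–17:00, 20:00–21:45.
Kira ∩ Isla: (none).
Kira ∩ Isla ∩ Oksana: (none).
Kira ∩ Isla ∩ Oksana ∩ Jun: (none).
No common window.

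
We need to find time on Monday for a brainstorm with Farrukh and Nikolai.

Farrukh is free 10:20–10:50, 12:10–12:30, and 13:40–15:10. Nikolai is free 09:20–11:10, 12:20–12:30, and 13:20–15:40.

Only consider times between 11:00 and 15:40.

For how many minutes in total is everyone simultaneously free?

100 minutes

Farrukh ∩ Nikolai: 10:20–10:50, 12:20–12:30, 13:40–15:10.
Restricted to 11:00–15:40: 12:20–12:30, 13:40–15:10.
Total common minutes: 10 + 90 = 100.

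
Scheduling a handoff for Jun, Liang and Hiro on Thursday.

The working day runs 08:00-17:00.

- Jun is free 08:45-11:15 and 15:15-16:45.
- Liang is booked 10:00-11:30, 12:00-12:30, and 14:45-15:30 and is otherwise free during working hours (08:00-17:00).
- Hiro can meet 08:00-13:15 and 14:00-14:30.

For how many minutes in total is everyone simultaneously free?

75 minutes

Liang free within 08:00–17:00: 08:00–10:00, 11:30–12:00, 12:30–14:45, 15:30–17:00.
Jun ∩ Liang: 08:45–10:00, 15:30–16:45.
Jun ∩ Liang ∩ Hiro: 08:45–10:00.
Total common minutes: 75.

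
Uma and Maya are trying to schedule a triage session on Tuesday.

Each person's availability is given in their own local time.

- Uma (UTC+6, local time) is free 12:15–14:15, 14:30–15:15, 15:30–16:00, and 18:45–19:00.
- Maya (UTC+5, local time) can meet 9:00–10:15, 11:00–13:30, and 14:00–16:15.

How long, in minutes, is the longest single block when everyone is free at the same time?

Uma → UTC: 06:15–08:15, 08:30–09:15, 09:30–10:00, 12:45–13:00.
Maya → UTC: 04:00–05:15, 06:00–08:30, 09:00–11:15.
Uma ∩ Maya: 06:15–08:15, 09:00–09:15, 09:30–10:00.
Common window lengths: 120, 15, 30 min; longest is 120.

120 minutes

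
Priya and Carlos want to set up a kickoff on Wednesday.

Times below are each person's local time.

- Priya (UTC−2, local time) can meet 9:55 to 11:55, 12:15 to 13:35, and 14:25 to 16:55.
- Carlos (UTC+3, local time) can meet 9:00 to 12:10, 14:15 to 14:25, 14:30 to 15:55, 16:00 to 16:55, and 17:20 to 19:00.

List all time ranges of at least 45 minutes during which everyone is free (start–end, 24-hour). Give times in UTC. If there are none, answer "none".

11:55–12:55, 13:00–13:55, 14:20–15:35

Priya → UTC: 11:55–13:55, 14:15–15:35, 16:25–18:55.
Carlos → UTC: 06:00–09:10, 11:15–11:25, 11:30–12:55, 13:00–13:55, 14:20–16:00.
Priya ∩ Carlos: 11:55–12:55, 13:00–13:55, 14:20–15:35.
Windows ≥ 45 min: 11:55–12:55, 13:00–13:55, 14:20–15:35.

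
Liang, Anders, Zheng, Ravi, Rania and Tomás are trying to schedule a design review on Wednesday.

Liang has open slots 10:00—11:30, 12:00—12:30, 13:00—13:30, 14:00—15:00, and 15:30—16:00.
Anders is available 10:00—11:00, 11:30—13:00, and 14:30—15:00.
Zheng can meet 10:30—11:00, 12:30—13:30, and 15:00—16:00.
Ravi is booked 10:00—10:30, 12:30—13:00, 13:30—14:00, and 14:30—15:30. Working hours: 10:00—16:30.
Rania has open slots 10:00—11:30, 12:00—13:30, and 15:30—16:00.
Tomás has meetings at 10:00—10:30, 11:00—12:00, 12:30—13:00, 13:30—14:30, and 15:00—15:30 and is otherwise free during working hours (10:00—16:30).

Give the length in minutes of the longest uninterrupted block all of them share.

Ravi free within 10:00–16:30: 10:30–12:30, 13:00–13:30, 14:00–14:30, 15:30–16:30.
Tomás free within 10:00–16:30: 10:30–11:00, 12:00–12:30, 13:00–13:30, 14:30–15:00, 15:30–16:30.
Liang ∩ Anders: 10:00–11:00, 12:00–12:30, 14:30–15:00.
Liang ∩ Anders ∩ Zheng: 10:30–11:00.
Liang ∩ Anders ∩ Zheng ∩ Ravi: 10:30–11:00.
Liang ∩ Anders ∩ Zheng ∩ Ravi ∩ Rania: 10:30–11:00.
Liang ∩ Anders ∩ Zheng ∩ Ravi ∩ Rania ∩ Tomás: 10:30–11:00.
Single common window of 30 minutes.

30 minutes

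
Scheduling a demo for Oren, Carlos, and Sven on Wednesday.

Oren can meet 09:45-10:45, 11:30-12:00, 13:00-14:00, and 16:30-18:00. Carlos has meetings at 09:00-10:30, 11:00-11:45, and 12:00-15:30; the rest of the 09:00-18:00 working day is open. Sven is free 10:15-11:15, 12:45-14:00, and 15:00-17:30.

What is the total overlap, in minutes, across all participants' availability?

Carlos free within 09:00–18:00: 10:30–11:00, 11:45–12:00, 15:30–18:00.
Oren ∩ Carlos: 10:30–10:45, 11:45–12:00, 16:30–18:00.
Oren ∩ Carlos ∩ Sven: 10:30–10:45, 16:30–17:30.
Total common minutes: 15 + 60 = 75.

75 minutes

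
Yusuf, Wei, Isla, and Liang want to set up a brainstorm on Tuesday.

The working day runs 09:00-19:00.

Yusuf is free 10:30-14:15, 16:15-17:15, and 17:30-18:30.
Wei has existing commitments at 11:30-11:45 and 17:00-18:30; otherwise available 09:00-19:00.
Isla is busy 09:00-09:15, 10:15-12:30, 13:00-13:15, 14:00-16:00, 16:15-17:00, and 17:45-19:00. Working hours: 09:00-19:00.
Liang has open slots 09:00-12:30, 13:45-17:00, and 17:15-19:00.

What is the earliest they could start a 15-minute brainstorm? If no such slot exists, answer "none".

13:45

Wei free within 09:00–19:00: 09:00–11:30, 11:45–17:00, 18:30–19:00.
Isla free within 09:00–19:00: 09:15–10:15, 12:30–13:00, 13:15–14:00, 16:00–16:15, 17:00–17:45.
Yusuf ∩ Wei: 10:30–11:30, 11:45–14:15, 16:15–17:00.
Yusuf ∩ Wei ∩ Isla: 12:30–13:00, 13:15–14:00.
Yusuf ∩ Wei ∩ Isla ∩ Liang: 13:45–14:00.
Windows ≥ 15 min: 13:45–14:00.
Earliest such window starts at 13:45.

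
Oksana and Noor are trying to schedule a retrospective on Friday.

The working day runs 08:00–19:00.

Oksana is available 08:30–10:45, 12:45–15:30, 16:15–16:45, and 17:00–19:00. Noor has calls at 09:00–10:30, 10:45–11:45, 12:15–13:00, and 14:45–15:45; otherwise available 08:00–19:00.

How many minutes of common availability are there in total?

Noor free within 08:00–19:00: 08:00–09:00, 10:30–10:45, 11:45–12:15, 13:00–14:45, 15:45–19:00.
Oksana ∩ Noor: 08:30–09:00, 10:30–10:45, 13:00–14:45, 16:15–16:45, 17:00–19:00.
Total common minutes: 30 + 15 + 105 + 30 + 120 = 300.

300 minutes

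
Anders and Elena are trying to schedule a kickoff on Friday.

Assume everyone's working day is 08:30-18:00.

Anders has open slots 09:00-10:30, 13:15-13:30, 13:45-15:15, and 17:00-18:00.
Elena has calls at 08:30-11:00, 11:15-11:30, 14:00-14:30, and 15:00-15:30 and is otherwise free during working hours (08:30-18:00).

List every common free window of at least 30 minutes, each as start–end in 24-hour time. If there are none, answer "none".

14:30–15:00, 17:00–18:00

Elena free within 08:30–18:00: 11:00–11:15, 11:30–14:00, 14:30–15:00, 15:30–18:00.
Anders ∩ Elena: 13:15–13:30, 13:45–14:00, 14:30–15:00, 17:00–18:00.
Windows ≥ 30 min: 14:30–15:00, 17:00–18:00.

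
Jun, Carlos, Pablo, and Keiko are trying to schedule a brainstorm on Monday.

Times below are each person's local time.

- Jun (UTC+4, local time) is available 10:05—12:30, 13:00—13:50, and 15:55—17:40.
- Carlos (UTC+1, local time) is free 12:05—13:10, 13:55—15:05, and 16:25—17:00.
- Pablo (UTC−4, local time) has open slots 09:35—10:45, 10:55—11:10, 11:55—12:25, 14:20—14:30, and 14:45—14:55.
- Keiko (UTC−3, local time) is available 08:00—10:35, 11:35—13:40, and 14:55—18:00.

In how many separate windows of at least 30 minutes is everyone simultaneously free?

Jun → UTC: 06:05–08:30, 09:00–09:50, 11:55–13:40.
Carlos → UTC: 11:05–12:10, 12:55–14:05, 15:25–16:00.
Pablo → UTC: 13:35–14:45, 14:55–15:10, 15:55–16:25, 18:20–18:30, 18:45–18:55.
Keiko → UTC: 11:00–13:35, 14:35–16:40, 17:55–21:00.
Jun ∩ Carlos: 11:55–12:10, 12:55–13:40.
Jun ∩ Carlos ∩ Pablo: 13:35–13:40.
Jun ∩ Carlos ∩ Pablo ∩ Keiko: (none).
Windows ≥ 30 min: (none).
That's 0 windows.

0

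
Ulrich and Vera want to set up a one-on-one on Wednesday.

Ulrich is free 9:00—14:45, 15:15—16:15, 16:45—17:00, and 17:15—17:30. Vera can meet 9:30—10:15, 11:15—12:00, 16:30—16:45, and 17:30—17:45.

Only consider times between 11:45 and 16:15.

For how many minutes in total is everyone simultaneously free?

15 minutes

Ulrich ∩ Vera: 09:30–10:15, 11:15–12:00.
Restricted to 11:45–16:15: 11:45–12:00.
Total common minutes: 15.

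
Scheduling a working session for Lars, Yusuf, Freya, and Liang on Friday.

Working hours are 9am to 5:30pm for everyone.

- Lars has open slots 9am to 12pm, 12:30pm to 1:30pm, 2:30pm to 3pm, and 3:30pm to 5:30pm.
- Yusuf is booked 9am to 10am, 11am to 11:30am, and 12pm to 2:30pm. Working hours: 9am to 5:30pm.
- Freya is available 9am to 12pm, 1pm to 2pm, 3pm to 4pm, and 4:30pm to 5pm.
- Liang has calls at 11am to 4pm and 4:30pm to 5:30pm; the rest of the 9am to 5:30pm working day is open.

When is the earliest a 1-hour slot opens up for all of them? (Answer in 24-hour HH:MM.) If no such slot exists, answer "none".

Yusuf free within 09:00–17:30: 10:00–11:00, 11:30–12:00, 14:30–17:30.
Liang free within 09:00–17:30: 09:00–11:00, 16:00–16:30.
Lars ∩ Yusuf: 10:00–11:00, 11:30–12:00, 14:30–15:00, 15:30–17:30.
Lars ∩ Yusuf ∩ Freya: 10:00–11:00, 11:30–12:00, 15:30–16:00, 16:30–17:00.
Lars ∩ Yusuf ∩ Freya ∩ Liang: 10:00–11:00.
Windows ≥ 60 min: 10:00–11:00.
Earliest such window starts at 10:00.

10:00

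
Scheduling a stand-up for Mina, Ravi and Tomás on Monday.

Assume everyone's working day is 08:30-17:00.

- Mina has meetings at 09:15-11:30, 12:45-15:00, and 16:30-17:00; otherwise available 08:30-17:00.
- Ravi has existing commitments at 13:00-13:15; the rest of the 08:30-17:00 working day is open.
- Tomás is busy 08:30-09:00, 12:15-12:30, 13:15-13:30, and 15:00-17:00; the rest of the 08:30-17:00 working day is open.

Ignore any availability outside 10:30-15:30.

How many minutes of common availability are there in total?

60 minutes

Mina free within 08:30–17:00: 08:30–09:15, 11:30–12:45, 15:00–16:30.
Ravi free within 08:30–17:00: 08:30–13:00, 13:15–17:00.
Tomás free within 08:30–17:00: 09:00–12:15, 12:30–13:15, 13:30–15:00.
Mina ∩ Ravi: 08:30–09:15, 11:30–12:45, 15:00–16:30.
Mina ∩ Ravi ∩ Tomás: 09:00–09:15, 11:30–12:15, 12:30–12:45.
Restricted to 10:30–15:30: 11:30–12:15, 12:30–12:45.
Total common minutes: 45 + 15 = 60.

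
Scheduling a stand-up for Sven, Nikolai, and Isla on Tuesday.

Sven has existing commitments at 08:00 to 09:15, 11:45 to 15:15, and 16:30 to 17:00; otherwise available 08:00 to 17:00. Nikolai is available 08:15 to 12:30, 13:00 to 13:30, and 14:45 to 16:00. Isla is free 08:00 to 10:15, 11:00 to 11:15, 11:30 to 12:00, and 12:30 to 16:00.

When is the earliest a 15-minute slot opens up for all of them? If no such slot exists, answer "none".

Sven free within 08:00–17:00: 09:15–11:45, 15:15–16:30.
Sven ∩ Nikolai: 09:15–11:45, 15:15–16:00.
Sven ∩ Nikolai ∩ Isla: 09:15–10:15, 11:00–11:15, 11:30–11:45, 15:15–16:00.
Windows ≥ 15 min: 09:15–10:15, 11:00–11:15, 11:30–11:45, 15:15–16:00.
Earliest such window starts at 09:15.

09:15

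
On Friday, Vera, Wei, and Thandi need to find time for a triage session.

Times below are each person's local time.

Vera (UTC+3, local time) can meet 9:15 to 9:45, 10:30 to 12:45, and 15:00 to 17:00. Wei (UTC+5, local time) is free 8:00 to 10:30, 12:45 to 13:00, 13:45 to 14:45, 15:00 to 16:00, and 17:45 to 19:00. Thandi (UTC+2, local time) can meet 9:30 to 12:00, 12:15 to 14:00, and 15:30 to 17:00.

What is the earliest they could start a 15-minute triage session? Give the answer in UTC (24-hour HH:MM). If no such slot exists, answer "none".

Vera → UTC: 06:15–06:45, 07:30–09:45, 12:00–14:00.
Wei → UTC: 03:00–05:30, 07:45–08:00, 08:45–09:45, 10:00–11:00, 12:45–14:00.
Thandi → UTC: 07:30–10:00, 10:15–12:00, 13:30–15:00.
Vera ∩ Wei: 07:45–08:00, 08:45–09:45, 12:45–14:00.
Vera ∩ Wei ∩ Thandi: 07:45–08:00, 08:45–09:45, 13:30–14:00.
Windows ≥ 15 min: 07:45–08:00, 08:45–09:45, 13:30–14:00.
Earliest such window starts at 07:45.

07:45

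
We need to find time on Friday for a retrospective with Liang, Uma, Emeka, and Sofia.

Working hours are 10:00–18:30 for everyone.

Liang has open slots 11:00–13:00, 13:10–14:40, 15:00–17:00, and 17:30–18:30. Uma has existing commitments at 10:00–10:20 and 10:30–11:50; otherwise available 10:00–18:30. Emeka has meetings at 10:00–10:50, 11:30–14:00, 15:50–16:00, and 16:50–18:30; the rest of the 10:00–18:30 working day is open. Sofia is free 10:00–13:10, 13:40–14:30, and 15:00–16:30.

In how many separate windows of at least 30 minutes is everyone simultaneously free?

Uma free within 10:00–18:30: 10:20–10:30, 11:50–18:30.
Emeka free within 10:00–18:30: 10:50–11:30, 14:00–15:50, 16:00–16:50.
Liang ∩ Uma: 11:50–13:00, 13:10–14:40, 15:00–17:00, 17:30–18:30.
Liang ∩ Uma ∩ Emeka: 14:00–14:40, 15:00–15:50, 16:00–16:50.
Liang ∩ Uma ∩ Emeka ∩ Sofia: 14:00–14:30, 15:00–15:50, 16:00–16:30.
Windows ≥ 30 min: 14:00–14:30, 15:00–15:50, 16:00–16:30.
That's 3 windows.

3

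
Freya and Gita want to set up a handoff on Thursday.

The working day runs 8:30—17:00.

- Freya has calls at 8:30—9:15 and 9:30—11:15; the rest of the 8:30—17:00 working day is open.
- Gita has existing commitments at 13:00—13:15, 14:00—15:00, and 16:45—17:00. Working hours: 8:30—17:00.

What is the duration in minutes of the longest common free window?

Freya free within 08:30–17:00: 09:15–09:30, 11:15–17:00.
Gita free within 08:30–17:00: 08:30–13:00, 13:15–14:00, 15:00–16:45.
Freya ∩ Gita: 09:15–09:30, 11:15–13:00, 13:15–14:00, 15:00–16:45.
Common window lengths: 15, 105, 45, 105 min; longest is 105.

105 minutes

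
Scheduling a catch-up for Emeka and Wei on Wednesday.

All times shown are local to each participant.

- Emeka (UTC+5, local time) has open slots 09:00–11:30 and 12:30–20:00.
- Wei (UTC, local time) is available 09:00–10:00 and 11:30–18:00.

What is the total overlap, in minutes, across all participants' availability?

Emeka → UTC: 04:00–06:30, 07:30–15:00.
Wei → UTC: 09:00–10:00, 11:30–18:00.
Emeka ∩ Wei: 09:00–10:00, 11:30–15:00.
Total common minutes: 60 + 210 = 270.

270 minutes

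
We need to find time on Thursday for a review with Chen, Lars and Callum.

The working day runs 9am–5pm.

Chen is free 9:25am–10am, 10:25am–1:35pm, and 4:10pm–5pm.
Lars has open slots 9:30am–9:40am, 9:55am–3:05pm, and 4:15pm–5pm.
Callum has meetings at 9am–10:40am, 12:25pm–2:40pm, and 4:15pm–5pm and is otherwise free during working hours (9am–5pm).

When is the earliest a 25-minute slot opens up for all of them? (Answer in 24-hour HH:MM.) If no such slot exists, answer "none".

Callum free within 09:00–17:00: 10:40–12:25, 14:40–16:15.
Chen ∩ Lars: 09:30–09:40, 09:55–10:00, 10:25–13:35, 16:15–17:00.
Chen ∩ Lars ∩ Callum: 10:40–12:25.
Windows ≥ 25 min: 10:40–12:25.
Earliest such window starts at 10:40.

10:40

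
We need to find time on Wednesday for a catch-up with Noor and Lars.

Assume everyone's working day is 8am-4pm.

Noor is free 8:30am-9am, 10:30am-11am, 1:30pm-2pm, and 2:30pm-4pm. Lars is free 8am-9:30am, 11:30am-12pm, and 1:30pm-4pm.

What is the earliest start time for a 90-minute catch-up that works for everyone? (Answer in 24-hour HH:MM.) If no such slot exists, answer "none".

Noor ∩ Lars: 08:30–09:00, 13:30–14:00, 14:30–16:00.
Windows ≥ 90 min: 14:30–16:00.
Earliest such window starts at 14:30.

14:30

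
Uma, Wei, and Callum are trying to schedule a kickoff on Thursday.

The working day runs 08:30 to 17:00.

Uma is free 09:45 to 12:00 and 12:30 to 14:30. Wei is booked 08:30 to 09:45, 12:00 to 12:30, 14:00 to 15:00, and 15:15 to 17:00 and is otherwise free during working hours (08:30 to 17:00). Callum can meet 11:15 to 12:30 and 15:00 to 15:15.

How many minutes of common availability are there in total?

Wei free within 08:30–17:00: 09:45–12:00, 12:30–14:00, 15:00–15:15.
Uma ∩ Wei: 09:45–12:00, 12:30–14:00.
Uma ∩ Wei ∩ Callum: 11:15–12:00.
Total common minutes: 45.

45 minutes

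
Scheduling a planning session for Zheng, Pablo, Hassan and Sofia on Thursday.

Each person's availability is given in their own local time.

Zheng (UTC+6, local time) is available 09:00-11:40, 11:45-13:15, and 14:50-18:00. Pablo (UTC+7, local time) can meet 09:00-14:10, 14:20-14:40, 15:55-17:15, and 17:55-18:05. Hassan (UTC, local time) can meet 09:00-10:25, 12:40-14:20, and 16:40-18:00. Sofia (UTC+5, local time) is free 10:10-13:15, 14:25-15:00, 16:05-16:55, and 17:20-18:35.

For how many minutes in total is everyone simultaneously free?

35 minutes

Zheng → UTC: 03:00–05:40, 05:45–07:15, 08:50–12:00.
Pablo → UTC: 02:00–07:10, 07:20–07:40, 08:55–10:15, 10:55–11:05.
Hassan → UTC: 09:00–10:25, 12:40–14:20, 16:40–18:00.
Sofia → UTC: 05:10–08:15, 09:25–10:00, 11:05–11:55, 12:20–13:35.
Zheng ∩ Pablo: 03:00–05:40, 05:45–07:10, 08:55–10:15, 10:55–11:05.
Zheng ∩ Pablo ∩ Hassan: 09:00–10:15.
Zheng ∩ Pablo ∩ Hassan ∩ Sofia: 09:25–10:00.
Total common minutes: 35.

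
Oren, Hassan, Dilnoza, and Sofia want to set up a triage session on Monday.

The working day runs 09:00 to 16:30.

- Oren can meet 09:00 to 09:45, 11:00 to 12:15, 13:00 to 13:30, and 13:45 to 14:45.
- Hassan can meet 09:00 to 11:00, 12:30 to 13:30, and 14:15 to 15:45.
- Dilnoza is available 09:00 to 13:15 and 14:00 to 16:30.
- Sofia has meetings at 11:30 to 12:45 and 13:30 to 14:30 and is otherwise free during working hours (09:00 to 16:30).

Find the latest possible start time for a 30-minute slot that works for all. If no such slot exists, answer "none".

09:15

Sofia free within 09:00–16:30: 09:00–11:30, 12:45–13:30, 14:30–16:30.
Oren ∩ Hassan: 09:00–09:45, 13:00–13:30, 14:15–14:45.
Oren ∩ Hassan ∩ Dilnoza: 09:00–09:45, 13:00–13:15, 14:15–14:45.
Oren ∩ Hassan ∩ Dilnoza ∩ Sofia: 09:00–09:45, 13:00–13:15, 14:30–14:45.
Windows ≥ 30 min: 09:00–09:45.
Latest start in the last window 09:00–09:45 is 09:45 − 30 min = 09:15.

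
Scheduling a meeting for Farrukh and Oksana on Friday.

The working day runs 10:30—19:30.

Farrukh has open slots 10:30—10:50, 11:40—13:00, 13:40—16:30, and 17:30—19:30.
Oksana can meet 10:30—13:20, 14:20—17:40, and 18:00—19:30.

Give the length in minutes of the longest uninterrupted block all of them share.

130 minutes

Farrukh ∩ Oksana: 10:30–10:50, 11:40–13:00, 14:20–16:30, 17:30–17:40, 18:00–19:30.
Common window lengths: 20, 80, 130, 10, 90 min; longest is 130.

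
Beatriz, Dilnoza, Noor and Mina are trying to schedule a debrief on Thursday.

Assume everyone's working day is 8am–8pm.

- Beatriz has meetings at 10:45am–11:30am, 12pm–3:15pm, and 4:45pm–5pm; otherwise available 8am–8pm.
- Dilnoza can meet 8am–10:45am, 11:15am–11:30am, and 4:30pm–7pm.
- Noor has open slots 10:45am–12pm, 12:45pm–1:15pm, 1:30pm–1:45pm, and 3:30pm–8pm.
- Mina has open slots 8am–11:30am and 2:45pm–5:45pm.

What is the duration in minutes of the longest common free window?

45 minutes

Beatriz free within 08:00–20:00: 08:00–10:45, 11:30–12:00, 15:15–16:45, 17:00–20:00.
Beatriz ∩ Dilnoza: 08:00–10:45, 16:30–16:45, 17:00–19:00.
Beatriz ∩ Dilnoza ∩ Noor: 16:30–16:45, 17:00–19:00.
Beatriz ∩ Dilnoza ∩ Noor ∩ Mina: 16:30–16:45, 17:00–17:45.
Common window lengths: 15, 45 min; longest is 45.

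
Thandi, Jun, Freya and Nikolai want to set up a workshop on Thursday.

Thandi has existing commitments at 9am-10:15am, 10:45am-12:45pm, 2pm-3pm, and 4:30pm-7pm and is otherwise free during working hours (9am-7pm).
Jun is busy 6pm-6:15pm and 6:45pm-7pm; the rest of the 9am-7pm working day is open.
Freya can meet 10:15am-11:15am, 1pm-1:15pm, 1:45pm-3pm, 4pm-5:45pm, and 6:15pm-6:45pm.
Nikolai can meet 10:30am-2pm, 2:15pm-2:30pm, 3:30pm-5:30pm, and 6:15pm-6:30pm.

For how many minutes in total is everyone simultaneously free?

75 minutes

Thandi free within 09:00–19:00: 10:15–10:45, 12:45–14:00, 15:00–16:30.
Jun free within 09:00–19:00: 09:00–18:00, 18:15–18:45.
Thandi ∩ Jun: 10:15–10:45, 12:45–14:00, 15:00–16:30.
Thandi ∩ Jun ∩ Freya: 10:15–10:45, 13:00–13:15, 13:45–14:00, 16:00–16:30.
Thandi ∩ Jun ∩ Freya ∩ Nikolai: 10:30–10:45, 13:00–13:15, 13:45–14:00, 16:00–16:30.
Total common minutes: 15 + 15 + 15 + 30 = 75.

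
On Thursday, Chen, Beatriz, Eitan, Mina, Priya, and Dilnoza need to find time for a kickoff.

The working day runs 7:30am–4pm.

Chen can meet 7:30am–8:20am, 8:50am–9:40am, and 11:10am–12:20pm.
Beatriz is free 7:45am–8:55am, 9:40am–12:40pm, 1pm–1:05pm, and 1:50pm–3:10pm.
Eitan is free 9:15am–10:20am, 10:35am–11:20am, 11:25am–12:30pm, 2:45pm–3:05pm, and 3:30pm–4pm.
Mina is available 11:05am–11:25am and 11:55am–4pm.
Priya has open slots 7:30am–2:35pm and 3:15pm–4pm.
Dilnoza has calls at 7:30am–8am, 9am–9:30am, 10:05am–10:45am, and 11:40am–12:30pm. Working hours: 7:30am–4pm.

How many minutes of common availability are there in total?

Dilnoza free within 07:30–16:00: 08:00–09:00, 09:30–10:05, 10:45–11:40, 12:30–16:00.
Chen ∩ Beatriz: 07:45–08:20, 08:50–08:55, 11:10–12:20.
Chen ∩ Beatriz ∩ Eitan: 11:10–11:20, 11:25–12:20.
Chen ∩ Beatriz ∩ Eitan ∩ Mina: 11:10–11:20, 11:55–12:20.
Chen ∩ Beatriz ∩ Eitan ∩ Mina ∩ Priya: 11:10–11:20, 11:55–12:20.
Chen ∩ Beatriz ∩ Eitan ∩ Mina ∩ Priya ∩ Dilnoza: 11:10–11:20.
Total common minutes: 10.

10 minutes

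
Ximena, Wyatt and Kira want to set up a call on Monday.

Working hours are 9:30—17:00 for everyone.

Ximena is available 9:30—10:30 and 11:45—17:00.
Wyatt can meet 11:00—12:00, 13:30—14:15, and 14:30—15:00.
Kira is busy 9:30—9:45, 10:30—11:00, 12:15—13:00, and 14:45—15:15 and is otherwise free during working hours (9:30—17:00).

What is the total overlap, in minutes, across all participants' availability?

75 minutes

Kira free within 09:30–17:00: 09:45–10:30, 11:00–12:15, 13:00–14:45, 15:15–17:00.
Ximena ∩ Wyatt: 11:45–12:00, 13:30–14:15, 14:30–15:00.
Ximena ∩ Wyatt ∩ Kira: 11:45–12:00, 13:30–14:15, 14:30–14:45.
Total common minutes: 15 + 45 + 15 = 75.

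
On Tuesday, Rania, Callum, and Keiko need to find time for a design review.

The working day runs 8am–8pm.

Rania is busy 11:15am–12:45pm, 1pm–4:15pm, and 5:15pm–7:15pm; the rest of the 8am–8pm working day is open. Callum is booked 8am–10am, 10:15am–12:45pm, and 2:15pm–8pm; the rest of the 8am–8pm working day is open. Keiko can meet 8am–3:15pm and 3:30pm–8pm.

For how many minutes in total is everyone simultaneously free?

30 minutes

Rania free within 08:00–20:00: 08:00–11:15, 12:45–13:00, 16:15–17:15, 19:15–20:00.
Callum free within 08:00–20:00: 10:00–10:15, 12:45–14:15.
Rania ∩ Callum: 10:00–10:15, 12:45–13:00.
Rania ∩ Callum ∩ Keiko: 10:00–10:15, 12:45–13:00.
Total common minutes: 15 + 15 = 30.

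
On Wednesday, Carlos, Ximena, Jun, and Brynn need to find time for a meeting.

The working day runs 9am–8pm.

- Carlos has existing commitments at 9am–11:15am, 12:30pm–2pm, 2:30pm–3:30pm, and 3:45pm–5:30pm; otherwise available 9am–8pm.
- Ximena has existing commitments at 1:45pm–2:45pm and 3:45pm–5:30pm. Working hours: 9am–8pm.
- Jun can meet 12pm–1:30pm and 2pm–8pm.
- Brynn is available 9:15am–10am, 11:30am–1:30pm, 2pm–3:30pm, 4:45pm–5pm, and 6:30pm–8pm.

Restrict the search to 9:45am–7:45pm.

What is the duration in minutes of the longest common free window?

75 minutes

Carlos free within 09:00–20:00: 11:15–12:30, 14:00–14:30, 15:30–15:45, 17:30–20:00.
Ximena free within 09:00–20:00: 09:00–13:45, 14:45–15:45, 17:30–20:00.
Carlos ∩ Ximena: 11:15–12:30, 15:30–15:45, 17:30–20:00.
Carlos ∩ Ximena ∩ Jun: 12:00–12:30, 15:30–15:45, 17:30–20:00.
Carlos ∩ Ximena ∩ Jun ∩ Brynn: 12:00–12:30, 18:30–20:00.
Restricted to 09:45–19:45: 12:00–12:30, 18:30–19:45.
Common window lengths: 30, 75 min; longest is 75.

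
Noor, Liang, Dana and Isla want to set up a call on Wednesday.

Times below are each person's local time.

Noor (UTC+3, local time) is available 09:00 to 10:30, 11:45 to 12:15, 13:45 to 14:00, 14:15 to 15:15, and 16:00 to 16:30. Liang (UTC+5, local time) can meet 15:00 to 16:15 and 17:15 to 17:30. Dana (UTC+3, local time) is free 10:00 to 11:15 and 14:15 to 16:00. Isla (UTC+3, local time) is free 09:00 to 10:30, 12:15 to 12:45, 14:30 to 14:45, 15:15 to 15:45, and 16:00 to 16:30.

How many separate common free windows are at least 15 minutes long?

Noor → UTC: 06:00–07:30, 08:45–09:15, 10:45–11:00, 11:15–12:15, 13:00–13:30.
Liang → UTC: 10:00–11:15, 12:15–12:30.
Dana → UTC: 07:00–08:15, 11:15–13:00.
Isla → UTC: 06:00–07:30, 09:15–09:45, 11:30–11:45, 12:15–12:45, 13:00–13:30.
Noor ∩ Liang: 10:45–11:00.
Noor ∩ Liang ∩ Dana: (none).
Noor ∩ Liang ∩ Dana ∩ Isla: (none).
Windows ≥ 15 min: (none).
That's 0 windows.

0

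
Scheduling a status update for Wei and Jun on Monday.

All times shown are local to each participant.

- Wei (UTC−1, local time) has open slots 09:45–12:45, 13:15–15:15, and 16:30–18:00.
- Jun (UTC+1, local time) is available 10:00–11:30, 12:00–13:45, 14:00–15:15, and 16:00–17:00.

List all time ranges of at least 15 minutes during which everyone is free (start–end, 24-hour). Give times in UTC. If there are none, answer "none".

Wei → UTC: 10:45–13:45, 14:15–16:15, 17:30–19:00.
Jun → UTC: 09:00–10:30, 11:00–12:45, 13:00–14:15, 15:00–16:00.
Wei ∩ Jun: 11:00–12:45, 13:00–13:45, 15:00–16:00.
Windows ≥ 15 min: 11:00–12:45, 13:00–13:45, 15:00–16:00.

11:00–12:45, 13:00–13:45, 15:00–16:00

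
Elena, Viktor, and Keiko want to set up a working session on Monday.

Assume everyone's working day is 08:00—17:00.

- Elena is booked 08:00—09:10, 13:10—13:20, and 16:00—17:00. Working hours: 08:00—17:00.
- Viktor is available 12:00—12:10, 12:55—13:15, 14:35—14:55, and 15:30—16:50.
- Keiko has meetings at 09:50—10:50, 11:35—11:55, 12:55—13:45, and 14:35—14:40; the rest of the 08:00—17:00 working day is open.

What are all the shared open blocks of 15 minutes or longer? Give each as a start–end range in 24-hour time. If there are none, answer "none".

Elena free within 08:00–17:00: 09:10–13:10, 13:20–16:00.
Keiko free within 08:00–17:00: 08:00–09:50, 10:50–11:35, 11:55–12:55, 13:45–14:35, 14:40–17:00.
Elena ∩ Viktor: 12:00–12:10, 12:55–13:10, 14:35–14:55, 15:30–16:00.
Elena ∩ Viktor ∩ Keiko: 12:00–12:10, 14:40–14:55, 15:30–16:00.
Windows ≥ 15 min: 14:40–14:55, 15:30–16:00.

14:40–14:55, 15:30–16:00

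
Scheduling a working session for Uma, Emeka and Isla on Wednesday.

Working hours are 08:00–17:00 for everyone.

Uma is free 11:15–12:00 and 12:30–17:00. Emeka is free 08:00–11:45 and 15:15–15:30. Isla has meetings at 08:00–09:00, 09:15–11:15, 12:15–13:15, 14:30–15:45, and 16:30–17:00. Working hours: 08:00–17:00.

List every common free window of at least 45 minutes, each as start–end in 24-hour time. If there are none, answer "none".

none

Isla free within 08:00–17:00: 09:00–09:15, 11:15–12:15, 13:15–14:30, 15:45–16:30.
Uma ∩ Emeka: 11:15–11:45, 15:15–15:30.
Uma ∩ Emeka ∩ Isla: 11:15–11:45.
Windows ≥ 45 min: (none).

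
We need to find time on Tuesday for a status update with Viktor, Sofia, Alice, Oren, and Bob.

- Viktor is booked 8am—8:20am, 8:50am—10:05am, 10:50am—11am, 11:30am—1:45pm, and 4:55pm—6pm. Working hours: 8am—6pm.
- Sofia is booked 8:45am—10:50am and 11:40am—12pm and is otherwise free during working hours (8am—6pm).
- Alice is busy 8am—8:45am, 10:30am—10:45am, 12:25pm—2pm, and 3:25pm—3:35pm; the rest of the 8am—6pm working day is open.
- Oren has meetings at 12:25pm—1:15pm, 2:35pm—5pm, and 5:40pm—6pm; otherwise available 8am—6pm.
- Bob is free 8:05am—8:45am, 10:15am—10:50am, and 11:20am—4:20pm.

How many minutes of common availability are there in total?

Viktor free within 08:00–18:00: 08:20–08:50, 10:05–10:50, 11:00–11:30, 13:45–16:55.
Sofia free within 08:00–18:00: 08:00–08:45, 10:50–11:40, 12:00–18:00.
Alice free within 08:00–18:00: 08:45–10:30, 10:45–12:25, 14:00–15:25, 15:35–18:00.
Oren free within 08:00–18:00: 08:00–12:25, 13:15–14:35, 17:00–17:40.
Viktor ∩ Sofia: 08:20–08:45, 11:00–11:30, 13:45–16:55.
Viktor ∩ Sofia ∩ Alice: 11:00–11:30, 14:00–15:25, 15:35–16:55.
Viktor ∩ Sofia ∩ Alice ∩ Oren: 11:00–11:30, 14:00–14:35.
Viktor ∩ Sofia ∩ Alice ∩ Oren ∩ Bob: 11:20–11:30, 14:00–14:35.
Total common minutes: 10 + 35 = 45.

45 minutes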